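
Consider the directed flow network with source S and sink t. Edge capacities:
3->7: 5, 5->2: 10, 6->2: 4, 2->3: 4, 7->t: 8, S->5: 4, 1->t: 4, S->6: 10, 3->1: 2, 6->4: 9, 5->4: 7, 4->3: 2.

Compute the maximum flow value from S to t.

6

Augment S->6->4->3->1->t: bottleneck 2. Total 2.
Augment S->6->2->3->7->t: bottleneck 4. Total 6.
No augmenting path remains in the residual graph.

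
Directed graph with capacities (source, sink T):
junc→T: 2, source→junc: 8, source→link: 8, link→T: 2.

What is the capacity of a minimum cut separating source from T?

Max flow = 4 (via 2 augmenting paths).
In the residual at optimum, the set reachable from source is {junc, link, source}.
Cut edges: link→T (cap 2), junc→T (cap 2). Sum = 4.

4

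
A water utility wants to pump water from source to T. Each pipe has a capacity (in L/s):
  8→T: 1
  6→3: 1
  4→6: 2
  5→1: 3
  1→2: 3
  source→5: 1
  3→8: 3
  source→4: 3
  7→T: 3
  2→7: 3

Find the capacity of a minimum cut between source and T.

2

Max flow = 2 (via 2 augmenting paths).
In the residual at optimum, the set reachable from source is {4, 6, source}.
Cut edges: 6→3 (cap 1), source→5 (cap 1). Sum = 2.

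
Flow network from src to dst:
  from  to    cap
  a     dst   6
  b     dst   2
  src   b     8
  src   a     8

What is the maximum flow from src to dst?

8

Augment src→b→dst: bottleneck 2. Total 2.
Augment src→a→dst: bottleneck 6. Total 8.
No augmenting path remains in the residual graph.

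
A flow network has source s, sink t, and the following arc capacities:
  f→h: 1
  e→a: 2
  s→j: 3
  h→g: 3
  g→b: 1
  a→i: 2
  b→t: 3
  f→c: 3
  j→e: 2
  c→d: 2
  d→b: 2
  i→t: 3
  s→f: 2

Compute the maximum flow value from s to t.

4

Augment s→j→e→a→i→t: bottleneck 2. Total 2.
Augment s→f→h→g→b→t: bottleneck 1. Total 3.
Augment s→f→c→d→b→t: bottleneck 1. Total 4.
No augmenting path remains in the residual graph.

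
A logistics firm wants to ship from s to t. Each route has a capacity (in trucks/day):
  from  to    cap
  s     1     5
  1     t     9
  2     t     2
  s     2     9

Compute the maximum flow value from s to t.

7

Augment s→1→t: bottleneck 5. Total 5.
Augment s→2→t: bottleneck 2. Total 7.
No augmenting path remains in the residual graph.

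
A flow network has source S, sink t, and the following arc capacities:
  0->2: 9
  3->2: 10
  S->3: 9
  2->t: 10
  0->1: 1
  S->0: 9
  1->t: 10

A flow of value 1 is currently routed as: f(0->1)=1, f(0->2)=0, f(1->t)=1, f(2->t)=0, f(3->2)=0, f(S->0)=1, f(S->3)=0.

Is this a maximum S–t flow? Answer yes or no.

Residual path S->0->2->t has bottleneck 8 > 0.
Pushing 8 along it raises the flow to 9, so the given flow is not maximum.

No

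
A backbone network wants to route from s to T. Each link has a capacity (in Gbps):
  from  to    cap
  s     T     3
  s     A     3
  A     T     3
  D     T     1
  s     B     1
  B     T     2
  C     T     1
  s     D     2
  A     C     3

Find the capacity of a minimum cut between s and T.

8

Max flow = 8 (via 4 augmenting paths).
In the residual at optimum, the set reachable from s is {D, s}.
Cut edges: s→A (cap 3), s→B (cap 1), s→T (cap 3), D→T (cap 1). Sum = 8.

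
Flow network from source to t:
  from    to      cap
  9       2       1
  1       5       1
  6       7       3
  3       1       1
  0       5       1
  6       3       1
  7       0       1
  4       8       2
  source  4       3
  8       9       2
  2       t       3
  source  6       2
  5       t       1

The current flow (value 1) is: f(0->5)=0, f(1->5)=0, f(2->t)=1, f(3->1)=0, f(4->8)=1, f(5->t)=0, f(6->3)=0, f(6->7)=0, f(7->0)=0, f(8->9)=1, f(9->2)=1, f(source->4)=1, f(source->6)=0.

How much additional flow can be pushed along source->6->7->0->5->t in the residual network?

1

Residual capacities along the path: source->6: 2, 6->7: 3, 7->0: 1, 0->5: 1, 5->t: 1.
Minimum is 1.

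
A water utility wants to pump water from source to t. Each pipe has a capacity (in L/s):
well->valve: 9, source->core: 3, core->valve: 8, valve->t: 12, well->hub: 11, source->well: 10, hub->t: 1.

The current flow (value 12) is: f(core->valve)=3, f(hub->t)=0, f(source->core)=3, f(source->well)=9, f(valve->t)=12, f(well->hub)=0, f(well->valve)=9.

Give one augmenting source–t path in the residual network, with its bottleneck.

Residual along source->well->hub->t: source->well: 1, well->hub: 11, hub->t: 1.
Bottleneck = min = 1.

source->well->hub->t, bottleneck 1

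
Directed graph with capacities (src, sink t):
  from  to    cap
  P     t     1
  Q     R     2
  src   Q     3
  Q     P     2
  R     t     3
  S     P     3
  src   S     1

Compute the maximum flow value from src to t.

Augment src→S→P→t: bottleneck 1. Total 1.
Augment src→Q→R→t: bottleneck 2. Total 3.
No augmenting path remains in the residual graph.

3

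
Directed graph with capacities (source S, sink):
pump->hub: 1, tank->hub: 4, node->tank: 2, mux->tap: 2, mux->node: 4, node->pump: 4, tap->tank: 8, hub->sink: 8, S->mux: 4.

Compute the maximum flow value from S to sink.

4

Augment S->mux->tap->tank->hub->sink: bottleneck 2. Total 2.
Augment S->mux->node->pump->hub->sink: bottleneck 1. Total 3.
Augment S->mux->node->tank->hub->sink: bottleneck 1. Total 4.
No augmenting path remains in the residual graph.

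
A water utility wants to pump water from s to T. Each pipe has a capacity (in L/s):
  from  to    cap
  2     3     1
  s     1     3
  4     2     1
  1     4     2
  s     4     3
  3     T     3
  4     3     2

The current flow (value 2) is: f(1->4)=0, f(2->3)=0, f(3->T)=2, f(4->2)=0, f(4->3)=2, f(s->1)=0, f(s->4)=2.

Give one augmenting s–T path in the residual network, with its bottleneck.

s->4->2->3->T, bottleneck 1

Residual along s->4->2->3->T: s->4: 1, 4->2: 1, 2->3: 1, 3->T: 1.
Bottleneck = min = 1.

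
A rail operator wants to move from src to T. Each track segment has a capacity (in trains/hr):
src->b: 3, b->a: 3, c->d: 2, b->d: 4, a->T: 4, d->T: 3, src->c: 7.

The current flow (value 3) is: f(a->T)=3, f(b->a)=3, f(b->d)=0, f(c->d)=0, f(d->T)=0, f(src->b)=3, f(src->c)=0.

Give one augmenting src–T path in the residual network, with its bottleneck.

src->c->d->T, bottleneck 2

Residual along src->c->d->T: src->c: 7, c->d: 2, d->T: 3.
Bottleneck = min = 2.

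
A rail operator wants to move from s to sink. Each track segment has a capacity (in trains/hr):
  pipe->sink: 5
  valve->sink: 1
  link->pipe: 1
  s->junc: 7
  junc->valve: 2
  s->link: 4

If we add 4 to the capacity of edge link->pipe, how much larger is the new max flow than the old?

Original max flow = 2.
After raising cap(link->pipe), augmenting paths through that edge carry 3 more units.
New max flow = 5. Increase = 3.

3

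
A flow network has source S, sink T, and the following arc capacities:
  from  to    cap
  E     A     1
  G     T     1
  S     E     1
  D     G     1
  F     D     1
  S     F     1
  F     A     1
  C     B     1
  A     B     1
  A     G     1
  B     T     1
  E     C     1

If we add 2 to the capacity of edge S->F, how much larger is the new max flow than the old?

0

Original max flow = 2.
Even with extra capacity on S->F, another cut of capacity 2 remains binding.
New max flow = 2. Increase = 0.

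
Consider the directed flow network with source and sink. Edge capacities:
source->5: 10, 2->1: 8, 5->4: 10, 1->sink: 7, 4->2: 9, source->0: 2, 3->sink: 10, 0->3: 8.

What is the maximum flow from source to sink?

9

Augment source->0->3->sink: bottleneck 2. Total 2.
Augment source->5->4->2->1->sink: bottleneck 7. Total 9.
No augmenting path remains in the residual graph.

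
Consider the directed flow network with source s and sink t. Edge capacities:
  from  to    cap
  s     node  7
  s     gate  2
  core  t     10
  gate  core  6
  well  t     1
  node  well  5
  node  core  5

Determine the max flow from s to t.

8

Augment s->gate->core->t: bottleneck 2. Total 2.
Augment s->node->core->t: bottleneck 5. Total 7.
Augment s->node->well->t: bottleneck 1. Total 8.
No augmenting path remains in the residual graph.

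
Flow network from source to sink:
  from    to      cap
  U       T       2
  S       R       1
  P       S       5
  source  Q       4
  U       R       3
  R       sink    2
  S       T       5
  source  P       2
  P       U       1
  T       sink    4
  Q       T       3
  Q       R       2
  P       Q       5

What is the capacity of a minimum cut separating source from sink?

6

Max flow = 6 (via 4 augmenting paths).
In the residual at optimum, the set reachable from source is {source}.
Cut edges: source->P (cap 2), source->Q (cap 4). Sum = 6.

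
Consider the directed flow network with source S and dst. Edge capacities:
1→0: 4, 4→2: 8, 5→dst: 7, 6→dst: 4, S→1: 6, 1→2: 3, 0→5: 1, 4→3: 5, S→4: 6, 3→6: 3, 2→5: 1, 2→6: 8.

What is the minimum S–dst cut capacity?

Max flow = 6 (via 4 augmenting paths).
In the residual at optimum, the set reachable from S is {0, 1, 2, 3, 4, 6, S}.
Cut edges: 2→5 (cap 1), 6→dst (cap 4), 0→5 (cap 1). Sum = 6.

6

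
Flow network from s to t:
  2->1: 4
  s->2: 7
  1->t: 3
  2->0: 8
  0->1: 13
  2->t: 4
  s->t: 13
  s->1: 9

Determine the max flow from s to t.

Augment s->t: bottleneck 13. Total 13.
Augment s->2->t: bottleneck 4. Total 17.
Augment s->1->t: bottleneck 3. Total 20.
No augmenting path remains in the residual graph.

20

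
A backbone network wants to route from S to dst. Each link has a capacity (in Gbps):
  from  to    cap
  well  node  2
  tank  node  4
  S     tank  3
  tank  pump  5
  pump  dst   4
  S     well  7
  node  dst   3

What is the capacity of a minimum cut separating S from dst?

Max flow = 5 (via 2 augmenting paths).
In the residual at optimum, the set reachable from S is {S, well}.
Cut edges: S->tank (cap 3), well->node (cap 2). Sum = 5.

5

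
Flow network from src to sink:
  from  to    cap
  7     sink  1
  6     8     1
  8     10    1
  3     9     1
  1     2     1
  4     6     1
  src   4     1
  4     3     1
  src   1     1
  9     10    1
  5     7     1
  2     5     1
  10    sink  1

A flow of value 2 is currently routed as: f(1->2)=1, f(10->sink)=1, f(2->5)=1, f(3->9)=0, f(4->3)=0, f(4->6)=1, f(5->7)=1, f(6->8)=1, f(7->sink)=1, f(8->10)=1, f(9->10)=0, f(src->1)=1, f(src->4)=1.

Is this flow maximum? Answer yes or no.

Yes

Residual reachable from src: {src}; sink is not reachable.
Saturated cut: src->1, src->4 with total capacity 2 = current flow value. Flow is maximum.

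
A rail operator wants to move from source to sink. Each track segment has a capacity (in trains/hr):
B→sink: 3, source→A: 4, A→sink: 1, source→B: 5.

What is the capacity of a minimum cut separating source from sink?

4

Max flow = 4 (via 2 augmenting paths).
In the residual at optimum, the set reachable from source is {A, B, source}.
Cut edges: B→sink (cap 3), A→sink (cap 1). Sum = 4.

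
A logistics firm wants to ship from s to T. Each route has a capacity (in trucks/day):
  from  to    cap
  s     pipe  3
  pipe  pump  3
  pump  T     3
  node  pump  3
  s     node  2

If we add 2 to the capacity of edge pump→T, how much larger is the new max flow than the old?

Original max flow = 3.
After raising cap(pump→T), augmenting paths through that edge carry 2 more units.
New max flow = 5. Increase = 2.

2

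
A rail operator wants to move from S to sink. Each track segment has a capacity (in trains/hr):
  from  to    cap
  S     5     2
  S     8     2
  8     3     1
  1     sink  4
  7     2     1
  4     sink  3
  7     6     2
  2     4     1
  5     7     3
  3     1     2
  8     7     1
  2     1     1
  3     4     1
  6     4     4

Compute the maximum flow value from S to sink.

Augment S→8→3→1→sink: bottleneck 1. Total 1.
Augment S→5→7→6→4→sink: bottleneck 2. Total 3.
Augment S→8→7→2→1→sink: bottleneck 1. Total 4.
No augmenting path remains in the residual graph.

4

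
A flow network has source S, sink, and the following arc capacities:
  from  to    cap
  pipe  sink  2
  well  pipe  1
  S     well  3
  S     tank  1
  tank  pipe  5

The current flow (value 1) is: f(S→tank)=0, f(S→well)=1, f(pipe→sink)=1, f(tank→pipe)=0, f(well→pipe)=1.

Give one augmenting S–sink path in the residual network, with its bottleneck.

Residual along S→tank→pipe→sink: S→tank: 1, tank→pipe: 5, pipe→sink: 1.
Bottleneck = min = 1.

S→tank→pipe→sink, bottleneck 1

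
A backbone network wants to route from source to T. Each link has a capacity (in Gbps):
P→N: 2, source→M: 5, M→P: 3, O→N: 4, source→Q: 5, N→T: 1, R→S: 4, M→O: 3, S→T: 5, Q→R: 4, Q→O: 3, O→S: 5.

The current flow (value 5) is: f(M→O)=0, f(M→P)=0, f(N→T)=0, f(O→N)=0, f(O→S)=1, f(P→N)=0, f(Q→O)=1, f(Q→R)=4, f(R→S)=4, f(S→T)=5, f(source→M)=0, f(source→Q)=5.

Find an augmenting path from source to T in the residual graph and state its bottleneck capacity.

Residual along source→M→O→N→T: source→M: 5, M→O: 3, O→N: 4, N→T: 1.
Bottleneck = min = 1.

source→M→O→N→T, bottleneck 1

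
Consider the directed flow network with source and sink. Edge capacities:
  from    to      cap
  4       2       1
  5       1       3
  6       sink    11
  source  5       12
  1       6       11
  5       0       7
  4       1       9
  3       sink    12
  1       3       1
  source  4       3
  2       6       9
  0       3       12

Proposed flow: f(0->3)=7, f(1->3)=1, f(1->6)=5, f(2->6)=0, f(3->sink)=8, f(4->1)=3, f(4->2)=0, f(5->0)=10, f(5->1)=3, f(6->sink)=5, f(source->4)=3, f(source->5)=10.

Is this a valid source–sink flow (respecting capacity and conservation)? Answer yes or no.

Capacity violated on 5->0: flow 10 > capacity 7.

No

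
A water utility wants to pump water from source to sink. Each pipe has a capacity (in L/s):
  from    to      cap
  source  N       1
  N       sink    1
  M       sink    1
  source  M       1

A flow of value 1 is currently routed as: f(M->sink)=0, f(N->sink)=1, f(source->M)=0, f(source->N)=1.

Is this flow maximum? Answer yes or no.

Residual path source->M->sink has bottleneck 1 > 0.
Pushing 1 along it raises the flow to 2, so the given flow is not maximum.

No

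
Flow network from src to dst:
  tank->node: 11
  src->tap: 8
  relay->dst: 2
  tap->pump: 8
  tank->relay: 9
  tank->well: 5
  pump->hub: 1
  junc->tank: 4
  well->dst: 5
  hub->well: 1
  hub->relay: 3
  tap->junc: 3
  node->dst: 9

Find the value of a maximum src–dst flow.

Augment src->tap->junc->tank->well->dst: bottleneck 3. Total 3.
Augment src->tap->pump->hub->relay->dst: bottleneck 1. Total 4.
No augmenting path remains in the residual graph.

4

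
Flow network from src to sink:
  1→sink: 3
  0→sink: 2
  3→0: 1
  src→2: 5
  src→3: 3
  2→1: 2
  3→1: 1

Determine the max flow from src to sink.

4

Augment src→3→0→sink: bottleneck 1. Total 1.
Augment src→3→1→sink: bottleneck 1. Total 2.
Augment src→2→1→sink: bottleneck 2. Total 4.
No augmenting path remains in the residual graph.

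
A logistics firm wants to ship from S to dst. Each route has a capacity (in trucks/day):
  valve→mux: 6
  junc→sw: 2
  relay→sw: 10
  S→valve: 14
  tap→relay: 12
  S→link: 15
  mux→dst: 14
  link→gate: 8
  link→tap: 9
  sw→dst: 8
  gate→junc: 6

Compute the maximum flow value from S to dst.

Augment S→valve→mux→dst: bottleneck 6. Total 6.
Augment S→link→gate→junc→sw→dst: bottleneck 2. Total 8.
Augment S→link→tap→relay→sw→dst: bottleneck 6. Total 14.
No augmenting path remains in the residual graph.

14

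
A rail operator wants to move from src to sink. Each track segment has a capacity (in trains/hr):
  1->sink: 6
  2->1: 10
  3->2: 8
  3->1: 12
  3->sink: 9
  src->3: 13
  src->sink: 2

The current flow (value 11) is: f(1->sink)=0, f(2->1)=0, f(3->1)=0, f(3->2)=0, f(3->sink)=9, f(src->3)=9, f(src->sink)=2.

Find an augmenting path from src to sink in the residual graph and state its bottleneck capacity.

Residual along src->3->1->sink: src->3: 4, 3->1: 12, 1->sink: 6.
Bottleneck = min = 4.

src->3->1->sink, bottleneck 4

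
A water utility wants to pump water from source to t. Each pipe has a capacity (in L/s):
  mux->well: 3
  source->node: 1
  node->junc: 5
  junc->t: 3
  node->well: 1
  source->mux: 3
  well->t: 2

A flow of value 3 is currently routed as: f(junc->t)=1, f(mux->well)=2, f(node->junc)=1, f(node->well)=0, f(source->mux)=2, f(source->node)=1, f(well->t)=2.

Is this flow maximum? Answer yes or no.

Residual reachable from source: {mux, source, well}; t is not reachable.
Saturated cut: source->node, well->t with total capacity 3 = current flow value. Flow is maximum.

Yes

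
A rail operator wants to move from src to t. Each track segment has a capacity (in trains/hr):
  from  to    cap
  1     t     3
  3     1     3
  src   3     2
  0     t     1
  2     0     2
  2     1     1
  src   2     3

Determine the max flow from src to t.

4

Augment src->2->0->t: bottleneck 1. Total 1.
Augment src->2->1->t: bottleneck 1. Total 2.
Augment src->3->1->t: bottleneck 2. Total 4.
No augmenting path remains in the residual graph.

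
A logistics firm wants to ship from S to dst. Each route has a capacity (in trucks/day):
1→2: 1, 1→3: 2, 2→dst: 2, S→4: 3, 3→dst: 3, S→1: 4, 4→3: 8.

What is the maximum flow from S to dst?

Augment S→4→3→dst: bottleneck 3. Total 3.
Augment S→1→2→dst: bottleneck 1. Total 4.
No augmenting path remains in the residual graph.

4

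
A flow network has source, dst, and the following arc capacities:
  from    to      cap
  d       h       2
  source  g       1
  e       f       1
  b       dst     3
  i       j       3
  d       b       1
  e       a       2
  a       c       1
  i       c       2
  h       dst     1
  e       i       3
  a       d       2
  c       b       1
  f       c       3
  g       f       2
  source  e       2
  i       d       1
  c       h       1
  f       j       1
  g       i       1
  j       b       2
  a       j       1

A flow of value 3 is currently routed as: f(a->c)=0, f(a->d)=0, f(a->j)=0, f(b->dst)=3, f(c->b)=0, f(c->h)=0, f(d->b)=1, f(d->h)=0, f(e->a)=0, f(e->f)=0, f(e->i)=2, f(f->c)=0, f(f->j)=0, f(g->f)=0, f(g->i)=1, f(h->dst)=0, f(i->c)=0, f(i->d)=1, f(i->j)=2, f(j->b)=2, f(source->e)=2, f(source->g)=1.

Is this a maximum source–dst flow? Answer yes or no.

Yes

Residual reachable from source: {source}; dst is not reachable.
Saturated cut: source->e, source->g with total capacity 3 = current flow value. Flow is maximum.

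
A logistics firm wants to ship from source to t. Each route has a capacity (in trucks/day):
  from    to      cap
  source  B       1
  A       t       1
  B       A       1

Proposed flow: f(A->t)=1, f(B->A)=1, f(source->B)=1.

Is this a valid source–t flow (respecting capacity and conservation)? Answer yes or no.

Yes

Every edge has 0 ≤ f(e) ≤ cap(e).
At each intermediate node, inflow equals outflow.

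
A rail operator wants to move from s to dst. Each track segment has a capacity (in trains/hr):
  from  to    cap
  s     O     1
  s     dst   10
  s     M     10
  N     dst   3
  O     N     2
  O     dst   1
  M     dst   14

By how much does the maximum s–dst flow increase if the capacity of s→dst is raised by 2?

2

Original max flow = 21.
After raising cap(s→dst), augmenting paths through that edge carry 2 more units.
New max flow = 23. Increase = 2.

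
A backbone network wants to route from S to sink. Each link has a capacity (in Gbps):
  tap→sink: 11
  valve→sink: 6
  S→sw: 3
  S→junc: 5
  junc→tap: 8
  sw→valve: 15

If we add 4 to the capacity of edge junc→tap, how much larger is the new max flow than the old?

Original max flow = 8.
Edge junc→tap does not cross the min cut (source side {S}), so extra capacity there cannot help.
New max flow = 8. Increase = 0.

0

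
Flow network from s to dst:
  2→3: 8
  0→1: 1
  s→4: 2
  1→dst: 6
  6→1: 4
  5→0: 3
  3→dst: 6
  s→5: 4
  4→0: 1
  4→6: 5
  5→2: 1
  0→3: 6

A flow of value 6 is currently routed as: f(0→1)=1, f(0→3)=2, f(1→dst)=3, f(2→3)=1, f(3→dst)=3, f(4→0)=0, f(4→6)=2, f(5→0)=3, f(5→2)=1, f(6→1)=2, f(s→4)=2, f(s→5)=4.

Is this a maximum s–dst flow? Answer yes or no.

Residual reachable from s: {s}; dst is not reachable.
Saturated cut: s→4, s→5 with total capacity 6 = current flow value. Flow is maximum.

Yes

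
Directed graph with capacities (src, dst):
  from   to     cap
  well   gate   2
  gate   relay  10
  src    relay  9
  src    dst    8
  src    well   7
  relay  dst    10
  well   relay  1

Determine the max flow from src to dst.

Augment src->dst: bottleneck 8. Total 8.
Augment src->relay->dst: bottleneck 9. Total 17.
Augment src->well->relay->dst: bottleneck 1. Total 18.
No augmenting path remains in the residual graph.

18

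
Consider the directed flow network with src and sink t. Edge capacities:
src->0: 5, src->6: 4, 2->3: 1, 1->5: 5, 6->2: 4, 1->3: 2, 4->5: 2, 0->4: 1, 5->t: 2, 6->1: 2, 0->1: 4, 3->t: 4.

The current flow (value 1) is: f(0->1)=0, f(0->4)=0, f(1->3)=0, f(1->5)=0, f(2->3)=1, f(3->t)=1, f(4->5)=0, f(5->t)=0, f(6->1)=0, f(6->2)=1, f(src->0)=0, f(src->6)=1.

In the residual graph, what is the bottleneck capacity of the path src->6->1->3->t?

2

Residual capacities along the path: src->6: 3, 6->1: 2, 1->3: 2, 3->t: 3.
Minimum is 2.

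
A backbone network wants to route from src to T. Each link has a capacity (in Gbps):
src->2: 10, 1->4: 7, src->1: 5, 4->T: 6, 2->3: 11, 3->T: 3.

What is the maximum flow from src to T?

Augment src->1->4->T: bottleneck 5. Total 5.
Augment src->2->3->T: bottleneck 3. Total 8.
No augmenting path remains in the residual graph.

8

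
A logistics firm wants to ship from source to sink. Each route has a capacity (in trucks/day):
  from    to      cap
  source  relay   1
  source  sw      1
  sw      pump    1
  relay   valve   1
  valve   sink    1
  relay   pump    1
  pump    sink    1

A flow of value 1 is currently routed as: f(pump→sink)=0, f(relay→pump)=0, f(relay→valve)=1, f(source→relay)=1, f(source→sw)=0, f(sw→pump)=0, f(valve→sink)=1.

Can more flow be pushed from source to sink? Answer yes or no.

Residual path source→sw→pump→sink has bottleneck 1 > 0.
Pushing 1 along it raises the flow to 2, so the given flow is not maximum.

Yes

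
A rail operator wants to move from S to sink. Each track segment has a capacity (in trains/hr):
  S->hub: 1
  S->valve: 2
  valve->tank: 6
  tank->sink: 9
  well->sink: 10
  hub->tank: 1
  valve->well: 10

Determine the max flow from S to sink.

3

Augment S->valve->well->sink: bottleneck 2. Total 2.
Augment S->hub->tank->sink: bottleneck 1. Total 3.
No augmenting path remains in the residual graph.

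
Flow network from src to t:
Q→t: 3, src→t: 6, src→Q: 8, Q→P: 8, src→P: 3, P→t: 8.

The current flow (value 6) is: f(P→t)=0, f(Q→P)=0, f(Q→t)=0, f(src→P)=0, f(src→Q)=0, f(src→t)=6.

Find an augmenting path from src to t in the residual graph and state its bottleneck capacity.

src→Q→t, bottleneck 3

Residual along src→Q→t: src→Q: 8, Q→t: 3.
Bottleneck = min = 3.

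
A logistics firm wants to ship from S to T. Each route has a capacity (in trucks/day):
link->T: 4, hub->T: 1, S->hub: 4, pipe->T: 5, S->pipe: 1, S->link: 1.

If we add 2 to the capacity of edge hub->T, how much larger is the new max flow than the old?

2

Original max flow = 3.
After raising cap(hub->T), augmenting paths through that edge carry 2 more units.
New max flow = 5. Increase = 2.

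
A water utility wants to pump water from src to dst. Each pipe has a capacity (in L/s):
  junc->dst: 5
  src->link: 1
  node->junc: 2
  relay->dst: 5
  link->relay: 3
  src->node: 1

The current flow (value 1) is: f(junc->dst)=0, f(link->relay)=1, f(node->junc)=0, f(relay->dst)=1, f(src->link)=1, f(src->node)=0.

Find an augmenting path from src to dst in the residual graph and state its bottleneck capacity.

Residual along src->node->junc->dst: src->node: 1, node->junc: 2, junc->dst: 5.
Bottleneck = min = 1.

src->node->junc->dst, bottleneck 1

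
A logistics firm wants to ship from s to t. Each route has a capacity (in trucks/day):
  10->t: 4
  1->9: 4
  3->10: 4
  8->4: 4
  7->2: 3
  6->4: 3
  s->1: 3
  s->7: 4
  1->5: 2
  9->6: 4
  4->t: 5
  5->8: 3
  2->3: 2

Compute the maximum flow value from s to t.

5

Augment s->1->5->8->4->t: bottleneck 2. Total 2.
Augment s->1->9->6->4->t: bottleneck 1. Total 3.
Augment s->7->2->3->10->t: bottleneck 2. Total 5.
No augmenting path remains in the residual graph.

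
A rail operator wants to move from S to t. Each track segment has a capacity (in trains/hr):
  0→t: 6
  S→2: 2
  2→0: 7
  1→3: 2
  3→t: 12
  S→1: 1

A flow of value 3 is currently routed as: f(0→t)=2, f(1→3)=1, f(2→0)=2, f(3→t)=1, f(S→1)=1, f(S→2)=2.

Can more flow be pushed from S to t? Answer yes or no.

Residual reachable from S: {S}; t is not reachable.
Saturated cut: S→1, S→2 with total capacity 3 = current flow value. Flow is maximum.

No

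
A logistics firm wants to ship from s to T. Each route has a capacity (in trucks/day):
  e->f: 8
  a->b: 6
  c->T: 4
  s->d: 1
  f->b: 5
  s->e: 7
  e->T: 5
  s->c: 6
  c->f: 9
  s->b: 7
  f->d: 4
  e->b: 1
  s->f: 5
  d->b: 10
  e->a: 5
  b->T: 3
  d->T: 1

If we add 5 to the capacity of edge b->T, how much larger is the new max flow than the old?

Original max flow = 13.
After raising cap(b->T), augmenting paths through that edge carry 5 more units.
New max flow = 18. Increase = 5.

5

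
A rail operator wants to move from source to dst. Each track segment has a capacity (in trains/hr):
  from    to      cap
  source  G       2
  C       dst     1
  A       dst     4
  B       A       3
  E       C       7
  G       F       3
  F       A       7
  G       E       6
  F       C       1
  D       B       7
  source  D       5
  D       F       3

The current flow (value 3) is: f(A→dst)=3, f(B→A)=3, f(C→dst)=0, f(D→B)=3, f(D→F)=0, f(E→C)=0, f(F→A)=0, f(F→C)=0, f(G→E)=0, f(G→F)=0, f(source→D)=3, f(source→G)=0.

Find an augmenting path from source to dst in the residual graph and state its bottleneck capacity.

source→D→F→A→dst, bottleneck 1

Residual along source→D→F→A→dst: source→D: 2, D→F: 3, F→A: 7, A→dst: 1.
Bottleneck = min = 1.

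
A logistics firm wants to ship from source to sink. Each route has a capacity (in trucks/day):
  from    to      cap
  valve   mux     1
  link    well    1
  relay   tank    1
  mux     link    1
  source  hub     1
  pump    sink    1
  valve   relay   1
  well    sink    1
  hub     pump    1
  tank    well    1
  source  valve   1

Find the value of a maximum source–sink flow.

Augment source→hub→pump→sink: bottleneck 1. Total 1.
Augment source→valve→relay→tank→well→sink: bottleneck 1. Total 2.
No augmenting path remains in the residual graph.

2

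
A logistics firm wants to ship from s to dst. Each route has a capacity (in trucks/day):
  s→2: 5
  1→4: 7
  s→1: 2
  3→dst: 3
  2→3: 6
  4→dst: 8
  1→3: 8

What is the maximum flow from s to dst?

5

Augment s→2→3→dst: bottleneck 3. Total 3.
Augment s→1→4→dst: bottleneck 2. Total 5.
No augmenting path remains in the residual graph.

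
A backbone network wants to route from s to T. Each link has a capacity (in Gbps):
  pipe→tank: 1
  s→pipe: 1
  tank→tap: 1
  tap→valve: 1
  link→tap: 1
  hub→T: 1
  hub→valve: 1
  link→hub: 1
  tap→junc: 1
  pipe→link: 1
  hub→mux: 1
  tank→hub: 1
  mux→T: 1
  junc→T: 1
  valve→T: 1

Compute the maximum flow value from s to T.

Augment s→pipe→link→hub→T: bottleneck 1. Total 1.
No augmenting path remains in the residual graph.

1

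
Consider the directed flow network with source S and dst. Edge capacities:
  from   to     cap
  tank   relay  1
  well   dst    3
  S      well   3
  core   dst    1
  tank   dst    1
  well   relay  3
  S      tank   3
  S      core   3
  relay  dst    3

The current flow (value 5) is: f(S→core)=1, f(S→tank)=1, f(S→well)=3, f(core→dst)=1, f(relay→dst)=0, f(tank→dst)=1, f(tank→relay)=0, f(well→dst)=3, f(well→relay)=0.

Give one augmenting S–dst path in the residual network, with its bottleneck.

Residual along S→tank→relay→dst: S→tank: 2, tank→relay: 1, relay→dst: 3.
Bottleneck = min = 1.

S→tank→relay→dst, bottleneck 1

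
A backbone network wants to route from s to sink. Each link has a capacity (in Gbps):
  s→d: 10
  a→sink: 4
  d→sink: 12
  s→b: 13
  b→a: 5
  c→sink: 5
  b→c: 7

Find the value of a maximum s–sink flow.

Augment s→d→sink: bottleneck 10. Total 10.
Augment s→b→c→sink: bottleneck 5. Total 15.
Augment s→b→a→sink: bottleneck 4. Total 19.
No augmenting path remains in the residual graph.

19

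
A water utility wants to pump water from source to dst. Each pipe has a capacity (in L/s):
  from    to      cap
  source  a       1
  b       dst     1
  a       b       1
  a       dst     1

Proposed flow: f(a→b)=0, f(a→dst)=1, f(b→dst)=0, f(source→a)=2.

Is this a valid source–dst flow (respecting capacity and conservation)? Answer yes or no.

Capacity violated on source→a: flow 2 > capacity 1.

No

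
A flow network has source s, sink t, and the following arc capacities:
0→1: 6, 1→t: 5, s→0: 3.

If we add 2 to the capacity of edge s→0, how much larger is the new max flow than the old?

Original max flow = 3.
After raising cap(s→0), augmenting paths through that edge carry 2 more units.
New max flow = 5. Increase = 2.

2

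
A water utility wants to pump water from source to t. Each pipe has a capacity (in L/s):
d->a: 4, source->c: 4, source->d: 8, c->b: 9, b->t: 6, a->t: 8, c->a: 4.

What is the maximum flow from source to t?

8

Augment source->c->b->t: bottleneck 4. Total 4.
Augment source->d->a->t: bottleneck 4. Total 8.
No augmenting path remains in the residual graph.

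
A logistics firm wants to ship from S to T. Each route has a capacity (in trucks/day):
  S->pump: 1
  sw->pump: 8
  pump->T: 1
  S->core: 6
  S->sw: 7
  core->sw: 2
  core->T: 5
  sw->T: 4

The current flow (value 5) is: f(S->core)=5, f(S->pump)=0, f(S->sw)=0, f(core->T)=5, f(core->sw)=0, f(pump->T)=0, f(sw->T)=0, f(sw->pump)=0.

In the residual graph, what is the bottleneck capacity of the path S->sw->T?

4

Residual capacities along the path: S->sw: 7, sw->T: 4.
Minimum is 4.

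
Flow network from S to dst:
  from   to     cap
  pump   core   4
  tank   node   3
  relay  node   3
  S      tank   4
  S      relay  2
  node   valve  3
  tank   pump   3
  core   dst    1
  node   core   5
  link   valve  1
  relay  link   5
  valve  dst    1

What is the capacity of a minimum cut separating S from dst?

Max flow = 2 (via 2 augmenting paths).
In the residual at optimum, the set reachable from S is {S, core, link, node, pump, relay, tank, valve}.
Cut edges: valve→dst (cap 1), core→dst (cap 1). Sum = 2.

2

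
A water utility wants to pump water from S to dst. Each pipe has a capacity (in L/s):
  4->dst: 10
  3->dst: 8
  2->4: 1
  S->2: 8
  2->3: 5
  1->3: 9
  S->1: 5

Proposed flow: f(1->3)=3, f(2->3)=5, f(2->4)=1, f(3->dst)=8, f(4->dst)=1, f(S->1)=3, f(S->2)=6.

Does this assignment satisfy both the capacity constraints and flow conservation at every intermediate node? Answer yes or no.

Yes

Every edge has 0 ≤ f(e) ≤ cap(e).
At each intermediate node, inflow equals outflow.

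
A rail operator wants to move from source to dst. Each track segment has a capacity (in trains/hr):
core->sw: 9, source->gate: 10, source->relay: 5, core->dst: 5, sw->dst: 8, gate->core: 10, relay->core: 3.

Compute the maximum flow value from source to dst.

Augment source->relay->core->dst: bottleneck 3. Total 3.
Augment source->gate->core->dst: bottleneck 2. Total 5.
Augment source->gate->core->sw->dst: bottleneck 8. Total 13.
No augmenting path remains in the residual graph.

13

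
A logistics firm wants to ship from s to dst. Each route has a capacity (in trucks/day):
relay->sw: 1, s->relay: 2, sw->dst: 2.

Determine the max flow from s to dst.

1

Augment s->relay->sw->dst: bottleneck 1. Total 1.
No augmenting path remains in the residual graph.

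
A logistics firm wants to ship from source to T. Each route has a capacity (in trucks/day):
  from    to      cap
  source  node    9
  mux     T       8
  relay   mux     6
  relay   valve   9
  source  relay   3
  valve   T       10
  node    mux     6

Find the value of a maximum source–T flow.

9

Augment source->relay->valve->T: bottleneck 3. Total 3.
Augment source->node->mux->T: bottleneck 6. Total 9.
No augmenting path remains in the residual graph.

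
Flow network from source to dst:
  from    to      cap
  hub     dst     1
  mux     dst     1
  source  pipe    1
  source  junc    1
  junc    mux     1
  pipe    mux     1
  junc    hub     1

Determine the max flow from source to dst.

2

Augment source->junc->hub->dst: bottleneck 1. Total 1.
Augment source->pipe->mux->dst: bottleneck 1. Total 2.
No augmenting path remains in the residual graph.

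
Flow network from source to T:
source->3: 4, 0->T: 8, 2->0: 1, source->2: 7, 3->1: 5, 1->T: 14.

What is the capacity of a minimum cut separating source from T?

5

Max flow = 5 (via 2 augmenting paths).
In the residual at optimum, the set reachable from source is {2, source}.
Cut edges: 2->0 (cap 1), source->3 (cap 4). Sum = 5.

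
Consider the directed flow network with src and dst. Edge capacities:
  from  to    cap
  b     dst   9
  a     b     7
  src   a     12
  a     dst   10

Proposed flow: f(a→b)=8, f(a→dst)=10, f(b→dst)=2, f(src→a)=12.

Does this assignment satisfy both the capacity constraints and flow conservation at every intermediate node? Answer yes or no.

No

Capacity violated on a→b: flow 8 > capacity 7.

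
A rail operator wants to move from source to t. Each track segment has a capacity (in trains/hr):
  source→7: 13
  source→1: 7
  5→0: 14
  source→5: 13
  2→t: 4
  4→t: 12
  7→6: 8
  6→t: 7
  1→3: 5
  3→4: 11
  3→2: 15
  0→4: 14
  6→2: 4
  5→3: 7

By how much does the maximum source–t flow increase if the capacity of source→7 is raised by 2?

0

Original max flow = 23.
Edge source→7 does not cross the min cut (source side {0, 1, 2, 3, 4, 5, 6, 7, source}), so extra capacity there cannot help.
New max flow = 23. Increase = 0.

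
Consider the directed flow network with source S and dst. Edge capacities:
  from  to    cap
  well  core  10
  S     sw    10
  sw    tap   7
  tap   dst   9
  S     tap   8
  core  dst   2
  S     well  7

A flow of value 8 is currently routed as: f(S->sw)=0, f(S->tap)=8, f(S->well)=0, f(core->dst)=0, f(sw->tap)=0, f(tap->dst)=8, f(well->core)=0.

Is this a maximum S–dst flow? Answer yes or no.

Residual path S->well->core->dst has bottleneck 2 > 0.
Pushing 2 along it raises the flow to 10, so the given flow is not maximum.

No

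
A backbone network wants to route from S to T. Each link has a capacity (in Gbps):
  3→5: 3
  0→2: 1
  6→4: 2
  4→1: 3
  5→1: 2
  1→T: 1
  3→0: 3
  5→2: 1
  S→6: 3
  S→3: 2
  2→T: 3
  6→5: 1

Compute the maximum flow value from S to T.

Augment S→6→4→1→T: bottleneck 1. Total 1.
Augment S→6→5→2→T: bottleneck 1. Total 2.
Augment S→3→0→2→T: bottleneck 1. Total 3.
No augmenting path remains in the residual graph.

3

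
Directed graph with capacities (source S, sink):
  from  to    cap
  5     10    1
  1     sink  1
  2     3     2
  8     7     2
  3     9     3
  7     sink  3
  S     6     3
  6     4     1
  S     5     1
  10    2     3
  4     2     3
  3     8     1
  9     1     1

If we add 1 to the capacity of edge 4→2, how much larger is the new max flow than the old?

Original max flow = 2.
Edge 4→2 does not cross the min cut (source side {6, S}), so extra capacity there cannot help.
New max flow = 2. Increase = 0.

0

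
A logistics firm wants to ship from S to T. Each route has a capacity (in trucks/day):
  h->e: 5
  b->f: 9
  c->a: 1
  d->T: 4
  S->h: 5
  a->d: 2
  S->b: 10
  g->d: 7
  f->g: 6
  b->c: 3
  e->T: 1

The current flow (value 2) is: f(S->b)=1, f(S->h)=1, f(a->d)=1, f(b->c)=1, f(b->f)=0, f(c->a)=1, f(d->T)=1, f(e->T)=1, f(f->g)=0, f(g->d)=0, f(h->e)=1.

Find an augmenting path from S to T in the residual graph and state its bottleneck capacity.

Residual along S->b->f->g->d->T: S->b: 9, b->f: 9, f->g: 6, g->d: 7, d->T: 3.
Bottleneck = min = 3.

S->b->f->g->d->T, bottleneck 3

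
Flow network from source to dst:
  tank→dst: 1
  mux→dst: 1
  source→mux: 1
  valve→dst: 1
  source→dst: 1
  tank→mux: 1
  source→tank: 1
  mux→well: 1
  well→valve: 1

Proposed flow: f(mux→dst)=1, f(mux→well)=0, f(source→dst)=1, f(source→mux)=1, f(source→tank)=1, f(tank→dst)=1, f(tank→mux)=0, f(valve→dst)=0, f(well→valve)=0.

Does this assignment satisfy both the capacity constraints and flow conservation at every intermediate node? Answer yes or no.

Every edge has 0 ≤ f(e) ≤ cap(e).
At each intermediate node, inflow equals outflow.

Yes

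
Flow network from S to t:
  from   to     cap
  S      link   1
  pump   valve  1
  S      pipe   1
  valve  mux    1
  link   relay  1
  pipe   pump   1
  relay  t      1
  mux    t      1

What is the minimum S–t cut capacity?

2

Max flow = 2 (via 2 augmenting paths).
In the residual at optimum, the set reachable from S is {S}.
Cut edges: S->link (cap 1), S->pipe (cap 1). Sum = 2.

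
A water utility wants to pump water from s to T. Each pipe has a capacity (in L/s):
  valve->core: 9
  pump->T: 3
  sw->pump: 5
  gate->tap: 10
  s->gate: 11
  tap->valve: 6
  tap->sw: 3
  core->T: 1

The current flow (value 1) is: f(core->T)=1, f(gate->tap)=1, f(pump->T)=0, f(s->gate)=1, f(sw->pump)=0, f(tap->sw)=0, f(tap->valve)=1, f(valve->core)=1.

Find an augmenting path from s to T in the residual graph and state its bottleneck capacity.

s->gate->tap->sw->pump->T, bottleneck 3

Residual along s->gate->tap->sw->pump->T: s->gate: 10, gate->tap: 9, tap->sw: 3, sw->pump: 5, pump->T: 3.
Bottleneck = min = 3.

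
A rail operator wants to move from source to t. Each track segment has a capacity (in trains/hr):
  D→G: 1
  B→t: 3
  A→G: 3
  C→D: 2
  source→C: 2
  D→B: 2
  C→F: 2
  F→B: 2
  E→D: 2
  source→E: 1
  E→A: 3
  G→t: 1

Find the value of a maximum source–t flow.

3

Augment source→C→F→B→t: bottleneck 2. Total 2.
Augment source→E→D→B→t: bottleneck 1. Total 3.
No augmenting path remains in the residual graph.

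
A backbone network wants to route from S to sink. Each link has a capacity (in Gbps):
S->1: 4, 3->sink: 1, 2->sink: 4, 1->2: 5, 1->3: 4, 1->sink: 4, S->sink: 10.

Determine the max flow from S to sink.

Augment S->sink: bottleneck 10. Total 10.
Augment S->1->sink: bottleneck 4. Total 14.
No augmenting path remains in the residual graph.

14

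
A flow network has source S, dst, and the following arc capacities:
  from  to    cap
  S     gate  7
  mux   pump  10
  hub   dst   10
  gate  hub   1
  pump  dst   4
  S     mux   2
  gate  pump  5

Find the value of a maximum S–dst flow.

Augment S->gate->hub->dst: bottleneck 1. Total 1.
Augment S->gate->pump->dst: bottleneck 4. Total 5.
No augmenting path remains in the residual graph.

5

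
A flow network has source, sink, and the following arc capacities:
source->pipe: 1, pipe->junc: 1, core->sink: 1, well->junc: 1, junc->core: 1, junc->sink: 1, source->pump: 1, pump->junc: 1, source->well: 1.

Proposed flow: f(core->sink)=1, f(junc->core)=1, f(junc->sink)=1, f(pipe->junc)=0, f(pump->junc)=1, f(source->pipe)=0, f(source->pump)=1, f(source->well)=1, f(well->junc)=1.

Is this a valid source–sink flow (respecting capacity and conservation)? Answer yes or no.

Yes

Every edge has 0 ≤ f(e) ≤ cap(e).
At each intermediate node, inflow equals outflow.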